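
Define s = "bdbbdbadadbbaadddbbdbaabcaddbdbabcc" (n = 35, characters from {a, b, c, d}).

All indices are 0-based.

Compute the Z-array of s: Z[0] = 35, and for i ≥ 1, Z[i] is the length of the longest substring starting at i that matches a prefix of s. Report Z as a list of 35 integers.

[35, 0, 1, 3, 0, 1, 0, 0, 0, 0, 1, 1, 0, 0, 0, 0, 0, 1, 3, 0, 1, 0, 0, 1, 0, 0, 0, 0, 3, 0, 1, 0, 1, 0, 0]

Z[0]=35
i=1: fresh scan; Z[1]=0
i=2: fresh scan; Z[2]=1 grow→box=[2,3)
i=3: fresh scan; Z[3]=3 grow→box=[3,6)
i=4: min(r-i=2, Z[1]=0)=0; Z[4]=0
i=5: min(r-i=1, Z[2]=1)=1; Z[5]=1
i=6: fresh scan; Z[6]=0
i=7: fresh scan; Z[7]=0
i=8: fresh scan; Z[8]=0
i=9: fresh scan; Z[9]=0
i=10: fresh scan; Z[10]=1 grow→box=[10,11)
i=11: fresh scan; Z[11]=1 grow→box=[11,12)
i=12: fresh scan; Z[12]=0
i=13: fresh scan; Z[13]=0
i=14: fresh scan; Z[14]=0
i=15: fresh scan; Z[15]=0
i=16: fresh scan; Z[16]=0
i=17: fresh scan; Z[17]=1 grow→box=[17,18)
i=18: fresh scan; Z[18]=3 grow→box=[18,21)
i=19: min(r-i=2, Z[1]=0)=0; Z[19]=0
i=20: min(r-i=1, Z[2]=1)=1; Z[20]=1
i=21: fresh scan; Z[21]=0
i=22: fresh scan; Z[22]=0
i=23: fresh scan; Z[23]=1 grow→box=[23,24)
i=24: fresh scan; Z[24]=0
i=25: fresh scan; Z[25]=0
i=26: fresh scan; Z[26]=0
i=27: fresh scan; Z[27]=0
i=28: fresh scan; Z[28]=3 grow→box=[28,31)
i=29: min(r-i=2, Z[1]=0)=0; Z[29]=0
i=30: min(r-i=1, Z[2]=1)=1; Z[30]=1
i=31: fresh scan; Z[31]=0
i=32: fresh scan; Z[32]=1 grow→box=[32,33)
i=33: fresh scan; Z[33]=0
i=34: fresh scan; Z[34]=0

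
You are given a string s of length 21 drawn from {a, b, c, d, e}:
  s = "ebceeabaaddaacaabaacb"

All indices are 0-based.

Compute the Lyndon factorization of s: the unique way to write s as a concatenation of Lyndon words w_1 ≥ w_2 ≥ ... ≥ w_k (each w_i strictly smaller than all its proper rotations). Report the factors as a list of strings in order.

["e", "bcee", "ab", "aadd", "aac", "aabaacb"]

emit factor 1: 'e' (i=0, period=1)
emit factor 2: 'bcee' (i=1, period=4)
emit factor 3: 'ab' (i=5, period=2)
emit factor 4: 'aadd' (i=7, period=4)
emit factor 5: 'aac' (i=11, period=3)
emit factor 6: 'aabaacb' (i=14, period=7)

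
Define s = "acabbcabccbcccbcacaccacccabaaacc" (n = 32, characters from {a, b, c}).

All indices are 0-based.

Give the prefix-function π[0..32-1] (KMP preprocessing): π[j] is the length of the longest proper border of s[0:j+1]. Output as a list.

[0, 0, 1, 0, 0, 0, 1, 0, 0, 0, 0, 0, 0, 0, 0, 0, 1, 2, 3, 2, 0, 1, 2, 0, 0, 1, 0, 1, 1, 1, 2, 0]

π[0] = 0
j=1 s[j]='c': π[1]=0 (border '')
j=2 s[j]='a': π[2]=1 (border 'a')
j=3 s[j]='b': k: 1→0; π[3]=0 (border '')
j=4 s[j]='b': π[4]=0 (border '')
j=5 s[j]='c': π[5]=0 (border '')
j=6 s[j]='a': π[6]=1 (border 'a')
j=7 s[j]='b': k: 1→0; π[7]=0 (border '')
j=8 s[j]='c': π[8]=0 (border '')
j=9 s[j]='c': π[9]=0 (border '')
j=10 s[j]='b': π[10]=0 (border '')
j=11 s[j]='c': π[11]=0 (border '')
j=12 s[j]='c': π[12]=0 (border '')
j=13 s[j]='c': π[13]=0 (border '')
j=14 s[j]='b': π[14]=0 (border '')
j=15 s[j]='c': π[15]=0 (border '')
j=16 s[j]='a': π[16]=1 (border 'a')
j=17 s[j]='c': π[17]=2 (border 'ac')
j=18 s[j]='a': π[18]=3 (border 'aca')
j=19 s[j]='c': k: 3→1; π[19]=2 (border 'ac')
j=20 s[j]='c': k: 2→0; π[20]=0 (border '')
j=21 s[j]='a': π[21]=1 (border 'a')
j=22 s[j]='c': π[22]=2 (border 'ac')
j=23 s[j]='c': k: 2→0; π[23]=0 (border '')
j=24 s[j]='c': π[24]=0 (border '')
j=25 s[j]='a': π[25]=1 (border 'a')
j=26 s[j]='b': k: 1→0; π[26]=0 (border '')
j=27 s[j]='a': π[27]=1 (border 'a')
j=28 s[j]='a': k: 1→0; π[28]=1 (border 'a')
j=29 s[j]='a': k: 1→0; π[29]=1 (border 'a')
j=30 s[j]='c': π[30]=2 (border 'ac')
j=31 s[j]='c': k: 2→0; π[31]=0 (border '')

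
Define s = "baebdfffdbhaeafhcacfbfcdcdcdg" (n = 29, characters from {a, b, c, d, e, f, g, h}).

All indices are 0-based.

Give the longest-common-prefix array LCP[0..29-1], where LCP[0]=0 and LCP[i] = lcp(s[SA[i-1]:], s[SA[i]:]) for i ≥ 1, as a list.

sorted suffixes:
  #0 SA[0]=17  'acfbfcdcdcdg'
  #1 SA[1]=11  'aeafhcacfbfcdcdcdg'
  #2 SA[2]=1  'aebdfffdbhaeafhcacfbfcdcdcdg'
  #3 SA[3]=13  'afhcacfbfcdcdcdg'
  #4 SA[4]=0  'baebdfffdbhaeafhcacfbfcdcdcdg'
  #5 SA[5]=3  'bdfffdbhaeafhcacfbfcdcdcdg'
  #6 SA[6]=20  'bfcdcdcdg'
  #7 SA[7]=9  'bhaeafhcacfbfcdcdcdg'
  #8 SA[8]=16  'cacfbfcdcdcdg'
  #9 SA[9]=22  'cdcdcdg'
  #10 SA[10]=24  'cdcdg'
  #11 SA[11]=26  'cdg'
  #12 SA[12]=18  'cfbfcdcdcdg'
  #13 SA[13]=8  'dbhaeafhcacfbfcdcdcdg'
  #14 SA[14]=23  'dcdcdg'
  #15 SA[15]=25  'dcdg'
  #16 SA[16]=4  'dfffdbhaeafhcacfbfcdcdcdg'
  #17 SA[17]=27  'dg'
  #18 SA[18]=12  'eafhcacfbfcdcdcdg'
  #19 SA[19]=2  'ebdfffdbhaeafhcacfbfcdcdcdg'
  #20 SA[20]=19  'fbfcdcdcdg'
  #21 SA[21]=21  'fcdcdcdg'
  #22 SA[22]=7  'fdbhaeafhcacfbfcdcdcdg'
  #23 SA[23]=6  'ffdbhaeafhcacfbfcdcdcdg'
  #24 SA[24]=5  'fffdbhaeafhcacfbfcdcdcdg'
  #25 SA[25]=14  'fhcacfbfcdcdcdg'
  #26 SA[26]=28  'g'
  #27 SA[27]=10  'haeafhcacfbfcdcdcdg'
  #28 SA[28]=15  'hcacfbfcdcdcdg'

SA = [17, 11, 1, 13, 0, 3, 20, 9, 16, 22, 24, 26, 18, 8, 23, 25, 4, 27, 12, 2, 19, 21, 7, 6, 5, 14, 28, 10, 15]
[i] adj suffixes → lcp
  [1] 17/11 → 1 ('a')
  [2] 11/1 → 2 ('ae')
  [3] 1/13 → 1 ('a')
  [4] 13/0 → 0 ('')
  [5] 0/3 → 1 ('b')
  [6] 3/20 → 1 ('b')
  [7] 20/9 → 1 ('b')
  [8] 9/16 → 0 ('')
  [9] 16/22 → 1 ('c')
  [10] 22/24 → 4 ('cdcd')
  [11] 24/26 → 2 ('cd')
  [12] 26/18 → 1 ('c')
  [13] 18/8 → 0 ('')
  [14] 8/23 → 1 ('d')
  [15] 23/25 → 3 ('dcd')
  [16] 25/4 → 1 ('d')
  [17] 4/27 → 1 ('d')
  [18] 27/12 → 0 ('')
  [19] 12/2 → 1 ('e')
  [20] 2/19 → 0 ('')
  [21] 19/21 → 1 ('f')
  [22] 21/7 → 1 ('f')
  [23] 7/6 → 1 ('f')
  [24] 6/5 → 2 ('ff')
  [25] 5/14 → 1 ('f')
  [26] 14/28 → 0 ('')
  [27] 28/10 → 0 ('')
  [28] 10/15 → 1 ('h')

[0, 1, 2, 1, 0, 1, 1, 1, 0, 1, 4, 2, 1, 0, 1, 3, 1, 1, 0, 1, 0, 1, 1, 1, 2, 1, 0, 0, 1]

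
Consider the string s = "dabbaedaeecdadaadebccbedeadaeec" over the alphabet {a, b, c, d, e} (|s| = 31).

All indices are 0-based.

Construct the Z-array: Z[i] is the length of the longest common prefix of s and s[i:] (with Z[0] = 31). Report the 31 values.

[31, 0, 0, 0, 0, 0, 2, 0, 0, 0, 0, 2, 0, 2, 0, 0, 1, 0, 0, 0, 0, 0, 0, 1, 0, 0, 2, 0, 0, 0, 0]

Z[0]=31
i=1: outside box; Z[1]=0
i=2: outside box; Z[2]=0
i=3: outside box; Z[3]=0
i=4: outside box; Z[4]=0
i=5: outside box; Z[5]=0
i=6: outside box; Z[6]=2 grow→box=[6,8)
i=7: min(r-i=1, Z[1]=0)=0; Z[7]=0
i=8: outside box; Z[8]=0
i=9: outside box; Z[9]=0
i=10: outside box; Z[10]=0
i=11: outside box; Z[11]=2 grow→box=[11,13)
i=12: min(r-i=1, Z[1]=0)=0; Z[12]=0
i=13: outside box; Z[13]=2 grow→box=[13,15)
i=14: min(r-i=1, Z[1]=0)=0; Z[14]=0
i=15: outside box; Z[15]=0
i=16: outside box; Z[16]=1 grow→box=[16,17)
i=17: outside box; Z[17]=0
i=18: outside box; Z[18]=0
i=19: outside box; Z[19]=0
i=20: outside box; Z[20]=0
i=21: outside box; Z[21]=0
i=22: outside box; Z[22]=0
i=23: outside box; Z[23]=1 grow→box=[23,24)
i=24: outside box; Z[24]=0
i=25: outside box; Z[25]=0
i=26: outside box; Z[26]=2 grow→box=[26,28)
i=27: min(r-i=1, Z[1]=0)=0; Z[27]=0
i=28: outside box; Z[28]=0
i=29: outside box; Z[29]=0
i=30: outside box; Z[30]=0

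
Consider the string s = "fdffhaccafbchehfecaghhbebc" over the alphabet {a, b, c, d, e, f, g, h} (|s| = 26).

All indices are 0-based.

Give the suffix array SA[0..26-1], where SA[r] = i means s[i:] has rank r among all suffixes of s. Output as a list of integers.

rank→(start, suffix):
  0 → (5, 'accafbchehfecaghhbebc')
  1 → (8, 'afbchehfecaghhbebc')
  2 → (18, 'aghhbebc')
  3 → (24, 'bc')
  4 → (10, 'bchehfecaghhbebc')
  5 → (22, 'bebc')
  6 → (25, 'c')
  7 → (7, 'cafbchehfecaghhbebc')
  8 → (17, 'caghhbebc')
  9 → (6, 'ccafbchehfecaghhbebc')
  10 → (11, 'chehfecaghhbebc')
  11 → (1, 'dffhaccafbchehfecaghhbebc')
  12 → (23, 'ebc')
  13 → (16, 'ecaghhbebc')
  14 → (13, 'ehfecaghhbebc')
  15 → (9, 'fbchehfecaghhbebc')
  16 → (0, 'fdffhaccafbchehfecaghhbebc')
  17 → (15, 'fecaghhbebc')
  18 → (2, 'ffhaccafbchehfecaghhbebc')
  19 → (3, 'fhaccafbchehfecaghhbebc')
  20 → (19, 'ghhbebc')
  21 → (4, 'haccafbchehfecaghhbebc')
  22 → (21, 'hbebc')
  23 → (12, 'hehfecaghhbebc')
  24 → (14, 'hfecaghhbebc')
  25 → (20, 'hhbebc')

[5, 8, 18, 24, 10, 22, 25, 7, 17, 6, 11, 1, 23, 16, 13, 9, 0, 15, 2, 3, 19, 4, 21, 12, 14, 20]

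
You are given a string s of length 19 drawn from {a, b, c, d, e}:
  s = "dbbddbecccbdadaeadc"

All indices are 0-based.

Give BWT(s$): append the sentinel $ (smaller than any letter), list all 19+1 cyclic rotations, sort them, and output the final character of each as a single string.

rank  rotation              last
    0  $dbbddbecccbdadaeadc  c
    1  adaeadc$dbbddbecccbd  d
    2  adc$dbbddbecccbdadae  e
    3  aeadc$dbbddbecccbdad  d
    4  bbddbecccbdadaeadc$d  d
    5  bdadaeadc$dbbddbeccc  c
    6  bddbecccbdadaeadc$db  b
    7  becccbdadaeadc$dbbdd  d
    8  c$dbbddbecccbdadaead  d
    9  cbdadaeadc$dbbddbecc  c
   10  ccbdadaeadc$dbbddbec  c
   11  cccbdadaeadc$dbbddbe  e
   12  dadaeadc$dbbddbecccb  b
   13  daeadc$dbbddbecccbda  a
   14  dbbddbecccbdadaeadc$  $
   15  dbecccbdadaeadc$dbbd  d
   16  dc$dbbddbecccbdadaea  a
   17  ddbecccbdadaeadc$dbb  b
   18  eadc$dbbddbecccbdada  a
   19  ecccbdadaeadc$dbbddb  b

cdeddcbddcceba$dabab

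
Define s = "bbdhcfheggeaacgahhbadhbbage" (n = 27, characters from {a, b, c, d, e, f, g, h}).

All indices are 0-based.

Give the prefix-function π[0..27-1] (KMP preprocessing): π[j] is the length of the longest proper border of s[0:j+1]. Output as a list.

π[0] = 0
j=1 s[j]='b': π[1]=1 (border 'b')
j=2 s[j]='d': k: 1→0; π[2]=0 (border '')
j=3 s[j]='h': π[3]=0 (border '')
j=4 s[j]='c': π[4]=0 (border '')
j=5 s[j]='f': π[5]=0 (border '')
j=6 s[j]='h': π[6]=0 (border '')
j=7 s[j]='e': π[7]=0 (border '')
j=8 s[j]='g': π[8]=0 (border '')
j=9 s[j]='g': π[9]=0 (border '')
j=10 s[j]='e': π[10]=0 (border '')
j=11 s[j]='a': π[11]=0 (border '')
j=12 s[j]='a': π[12]=0 (border '')
j=13 s[j]='c': π[13]=0 (border '')
j=14 s[j]='g': π[14]=0 (border '')
j=15 s[j]='a': π[15]=0 (border '')
j=16 s[j]='h': π[16]=0 (border '')
j=17 s[j]='h': π[17]=0 (border '')
j=18 s[j]='b': π[18]=1 (border 'b')
j=19 s[j]='a': k: 1→0; π[19]=0 (border '')
j=20 s[j]='d': π[20]=0 (border '')
j=21 s[j]='h': π[21]=0 (border '')
j=22 s[j]='b': π[22]=1 (border 'b')
j=23 s[j]='b': π[23]=2 (border 'bb')
j=24 s[j]='a': k: 2→1→0; π[24]=0 (border '')
j=25 s[j]='g': π[25]=0 (border '')
j=26 s[j]='e': π[26]=0 (border '')

[0, 1, 0, 0, 0, 0, 0, 0, 0, 0, 0, 0, 0, 0, 0, 0, 0, 0, 1, 0, 0, 0, 1, 2, 0, 0, 0]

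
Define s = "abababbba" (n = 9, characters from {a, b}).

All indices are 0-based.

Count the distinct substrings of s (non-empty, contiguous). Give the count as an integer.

30

rank→(start, suffix):
  0 → (8, 'a')
  1 → (0, 'abababbba')
  2 → (2, 'ababbba')
  3 → (4, 'abbba')
  4 → (7, 'ba')
  5 → (1, 'bababbba')
  6 → (3, 'babbba')
  7 → (6, 'bba')
  8 → (5, 'bbba')

SA = [8, 0, 2, 4, 7, 1, 3, 6, 5]
i: (SA[i-1],SA[i]) lcp shared
  1: (8,0) 1 'a'
  2: (0,2) 4 'abab'
  3: (2,4) 2 'ab'
  4: (4,7) 0 ''
  5: (7,1) 2 'ba'
  6: (1,3) 3 'bab'
  7: (3,6) 1 'b'
  8: (6,5) 2 'bb'

n(n+1)/2 = 9·10/2 = 45
Σ LCP = 0 + 1 + 4 + 2 + 0 + 2 + 3 + 1 + 2 = 15
distinct = 45 − 15 = 30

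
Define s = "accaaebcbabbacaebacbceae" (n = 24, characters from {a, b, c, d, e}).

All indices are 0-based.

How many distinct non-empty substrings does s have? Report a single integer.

268

rank→(start, suffix):
  0 → (3, 'aaebcbabbacaebacbceae')
  1 → (9, 'abbacaebacbceae')
  2 → (12, 'acaebacbceae')
  3 → (17, 'acbceae')
  4 → (0, 'accaaebcbabbacaebacbceae')
  5 → (22, 'ae')
  6 → (14, 'aebacbceae')
  7 → (4, 'aebcbabbacaebacbceae')
  8 → (8, 'babbacaebacbceae')
  9 → (11, 'bacaebacbceae')
  10 → (16, 'bacbceae')
  11 → (10, 'bbacaebacbceae')
  12 → (6, 'bcbabbacaebacbceae')
  13 → (19, 'bceae')
  14 → (2, 'caaebcbabbacaebacbceae')
  15 → (13, 'caebacbceae')
  16 → (7, 'cbabbacaebacbceae')
  17 → (18, 'cbceae')
  18 → (1, 'ccaaebcbabbacaebacbceae')
  19 → (20, 'ceae')
  20 → (23, 'e')
  21 → (21, 'eae')
  22 → (15, 'ebacbceae')
  23 → (5, 'ebcbabbacaebacbceae')

SA = [3, 9, 12, 17, 0, 22, 14, 4, 8, 11, 16, 10, 6, 19, 2, 13, 7, 18, 1, 20, 23, 21, 15, 5]
rank  pair      lcp
   1  s[3:],s[9:]  1  'a'
   2  s[9:],s[12:]  1  'a'
   3  s[12:],s[17:]  2  'ac'
   4  s[17:],s[0:]  2  'ac'
   5  s[0:],s[22:]  1  'a'
   6  s[22:],s[14:]  2  'ae'
   7  s[14:],s[4:]  3  'aeb'
   8  s[4:],s[8:]  0  ''
   9  s[8:],s[11:]  2  'ba'
  10  s[11:],s[16:]  3  'bac'
  11  s[16:],s[10:]  1  'b'
  12  s[10:],s[6:]  1  'b'
  13  s[6:],s[19:]  2  'bc'
  14  s[19:],s[2:]  0  ''
  15  s[2:],s[13:]  2  'ca'
  16  s[13:],s[7:]  1  'c'
  17  s[7:],s[18:]  2  'cb'
  18  s[18:],s[1:]  1  'c'
  19  s[1:],s[20:]  1  'c'
  20  s[20:],s[23:]  0  ''
  21  s[23:],s[21:]  1  'e'
  22  s[21:],s[15:]  1  'e'
  23  s[15:],s[5:]  2  'eb'

n(n+1)/2 = 24·25/2 = 300
Σ LCP = 0 + 1 + 1 + 2 + 2 + 1 + 2 + 3 + 0 + 2 + 3 + 1 + 1 + 2 + 0 + 2 + 1 + 2 + 1 + 1 + 0 + 1 + 1 + 2 = 32
distinct = 300 − 32 = 268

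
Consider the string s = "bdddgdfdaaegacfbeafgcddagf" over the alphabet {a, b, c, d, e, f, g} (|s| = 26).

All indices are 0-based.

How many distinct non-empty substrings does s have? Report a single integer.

329

rank→(start, suffix):
  0 → (8, 'aaegacfbeafgcddagf')
  1 → (12, 'acfbeafgcddagf')
  2 → (9, 'aegacfbeafgcddagf')
  3 → (17, 'afgcddagf')
  4 → (23, 'agf')
  5 → (0, 'bdddgdfdaaegacfbeafgcddagf')
  6 → (15, 'beafgcddagf')
  7 → (20, 'cddagf')
  8 → (13, 'cfbeafgcddagf')
  9 → (7, 'daaegacfbeafgcddagf')
  10 → (22, 'dagf')
  11 → (21, 'ddagf')
  12 → (1, 'dddgdfdaaegacfbeafgcddagf')
  13 → (2, 'ddgdfdaaegacfbeafgcddagf')
  14 → (5, 'dfdaaegacfbeafgcddagf')
  15 → (3, 'dgdfdaaegacfbeafgcddagf')
  16 → (16, 'eafgcddagf')
  17 → (10, 'egacfbeafgcddagf')
  18 → (25, 'f')
  19 → (14, 'fbeafgcddagf')
  20 → (6, 'fdaaegacfbeafgcddagf')
  21 → (18, 'fgcddagf')
  22 → (11, 'gacfbeafgcddagf')
  23 → (19, 'gcddagf')
  24 → (4, 'gdfdaaegacfbeafgcddagf')
  25 → (24, 'gf')

SA = [8, 12, 9, 17, 23, 0, 15, 20, 13, 7, 22, 21, 1, 2, 5, 3, 16, 10, 25, 14, 6, 18, 11, 19, 4, 24]
[i] adj suffixes → lcp
  [1] 8/12 → 1 ('a')
  [2] 12/9 → 1 ('a')
  [3] 9/17 → 1 ('a')
  [4] 17/23 → 1 ('a')
  [5] 23/0 → 0 ('')
  [6] 0/15 → 1 ('b')
  [7] 15/20 → 0 ('')
  [8] 20/13 → 1 ('c')
  [9] 13/7 → 0 ('')
  [10] 7/22 → 2 ('da')
  [11] 22/21 → 1 ('d')
  [12] 21/1 → 2 ('dd')
  [13] 1/2 → 2 ('dd')
  [14] 2/5 → 1 ('d')
  [15] 5/3 → 1 ('d')
  [16] 3/16 → 0 ('')
  [17] 16/10 → 1 ('e')
  [18] 10/25 → 0 ('')
  [19] 25/14 → 1 ('f')
  [20] 14/6 → 1 ('f')
  [21] 6/18 → 1 ('f')
  [22] 18/11 → 0 ('')
  [23] 11/19 → 1 ('g')
  [24] 19/4 → 1 ('g')
  [25] 4/24 → 1 ('g')

n(n+1)/2 = 26·27/2 = 351
Σ LCP = 0 + 1 + 1 + 1 + 1 + 0 + 1 + 0 + 1 + 0 + 2 + 1 + 2 + 2 + 1 + 1 + 0 + 1 + 0 + 1 + 1 + 1 + 0 + 1 + 1 + 1 = 22
distinct = 351 − 22 = 329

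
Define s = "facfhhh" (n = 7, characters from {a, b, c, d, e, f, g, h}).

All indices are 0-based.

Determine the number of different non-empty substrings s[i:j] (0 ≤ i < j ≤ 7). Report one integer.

24

rank | idx | suffix
   0 |   1 | acfhhh
   1 |   2 | cfhhh
   2 |   0 | facfhhh
   3 |   3 | fhhh
   4 |   6 | h
   5 |   5 | hh
   6 |   4 | hhh

SA = [1, 2, 0, 3, 6, 5, 4]
[i] adj suffixes → lcp
  [1] 1/2 → 0 ('')
  [2] 2/0 → 0 ('')
  [3] 0/3 → 1 ('f')
  [4] 3/6 → 0 ('')
  [5] 6/5 → 1 ('h')
  [6] 5/4 → 2 ('hh')

n(n+1)/2 = 7·8/2 = 28
Σ LCP = 0 + 0 + 0 + 1 + 0 + 1 + 2 = 4
distinct = 28 − 4 = 24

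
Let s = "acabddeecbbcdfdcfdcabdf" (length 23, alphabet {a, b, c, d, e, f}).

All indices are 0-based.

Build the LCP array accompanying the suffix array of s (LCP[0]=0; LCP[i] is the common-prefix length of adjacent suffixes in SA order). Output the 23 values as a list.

[0, 3, 1, 0, 1, 1, 2, 0, 4, 1, 1, 1, 0, 2, 1, 1, 1, 2, 0, 1, 0, 1, 3]

sorted suffixes:
  #0 SA[0]=2  'abddeecbbcdfdcfdcabdf'
  #1 SA[1]=19  'abdf'
  #2 SA[2]=0  'acabddeecbbcdfdcfdcabdf'
  #3 SA[3]=9  'bbcdfdcfdcabdf'
  #4 SA[4]=10  'bcdfdcfdcabdf'
  #5 SA[5]=3  'bddeecbbcdfdcfdcabdf'
  #6 SA[6]=20  'bdf'
  #7 SA[7]=1  'cabddeecbbcdfdcfdcabdf'
  #8 SA[8]=18  'cabdf'
  #9 SA[9]=8  'cbbcdfdcfdcabdf'
  #10 SA[10]=11  'cdfdcfdcabdf'
  #11 SA[11]=15  'cfdcabdf'
  #12 SA[12]=17  'dcabdf'
  #13 SA[13]=14  'dcfdcabdf'
  #14 SA[14]=4  'ddeecbbcdfdcfdcabdf'
  #15 SA[15]=5  'deecbbcdfdcfdcabdf'
  #16 SA[16]=21  'df'
  #17 SA[17]=12  'dfdcfdcabdf'
  #18 SA[18]=7  'ecbbcdfdcfdcabdf'
  #19 SA[19]=6  'eecbbcdfdcfdcabdf'
  #20 SA[20]=22  'f'
  #21 SA[21]=16  'fdcabdf'
  #22 SA[22]=13  'fdcfdcabdf'

SA = [2, 19, 0, 9, 10, 3, 20, 1, 18, 8, 11, 15, 17, 14, 4, 5, 21, 12, 7, 6, 22, 16, 13]
rank  pair      lcp
   1  s[2:],s[19:]  3  'abd'
   2  s[19:],s[0:]  1  'a'
   3  s[0:],s[9:]  0  ''
   4  s[9:],s[10:]  1  'b'
   5  s[10:],s[3:]  1  'b'
   6  s[3:],s[20:]  2  'bd'
   7  s[20:],s[1:]  0  ''
   8  s[1:],s[18:]  4  'cabd'
   9  s[18:],s[8:]  1  'c'
  10  s[8:],s[11:]  1  'c'
  11  s[11:],s[15:]  1  'c'
  12  s[15:],s[17:]  0  ''
  13  s[17:],s[14:]  2  'dc'
  14  s[14:],s[4:]  1  'd'
  15  s[4:],s[5:]  1  'd'
  16  s[5:],s[21:]  1  'd'
  17  s[21:],s[12:]  2  'df'
  18  s[12:],s[7:]  0  ''
  19  s[7:],s[6:]  1  'e'
  20  s[6:],s[22:]  0  ''
  21  s[22:],s[16:]  1  'f'
  22  s[16:],s[13:]  3  'fdc'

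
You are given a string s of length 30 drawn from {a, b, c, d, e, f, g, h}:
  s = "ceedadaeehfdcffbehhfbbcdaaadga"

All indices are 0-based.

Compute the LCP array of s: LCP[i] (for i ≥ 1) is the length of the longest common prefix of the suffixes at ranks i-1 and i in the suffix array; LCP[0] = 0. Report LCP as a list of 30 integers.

rank | idx | suffix
   0 |  29 | a
   1 |  24 | aaadga
   2 |  25 | aadga
   3 |   4 | adaeehfdcffbehhfbbcdaaadga
   4 |  26 | adga
   5 |   6 | aeehfdcffbehhfbbcdaaadga
   6 |  20 | bbcdaaadga
   7 |  21 | bcdaaadga
   8 |  15 | behhfbbcdaaadga
   9 |  22 | cdaaadga
  10 |   0 | ceedadaeehfdcffbehhfbbcdaaadga
  11 |  12 | cffbehhfbbcdaaadga
  12 |  23 | daaadga
  13 |   3 | dadaeehfdcffbehhfbbcdaaadga
  14 |   5 | daeehfdcffbehhfbbcdaaadga
  15 |  11 | dcffbehhfbbcdaaadga
  16 |  27 | dga
  17 |   2 | edadaeehfdcffbehhfbbcdaaadga
  18 |   1 | eedadaeehfdcffbehhfbbcdaaadga
  19 |   7 | eehfdcffbehhfbbcdaaadga
  20 |   8 | ehfdcffbehhfbbcdaaadga
  21 |  16 | ehhfbbcdaaadga
  22 |  19 | fbbcdaaadga
  23 |  14 | fbehhfbbcdaaadga
  24 |  10 | fdcffbehhfbbcdaaadga
  25 |  13 | ffbehhfbbcdaaadga
  26 |  28 | ga
  27 |  18 | hfbbcdaaadga
  28 |   9 | hfdcffbehhfbbcdaaadga
  29 |  17 | hhfbbcdaaadga

SA = [29, 24, 25, 4, 26, 6, 20, 21, 15, 22, 0, 12, 23, 3, 5, 11, 27, 2, 1, 7, 8, 16, 19, 14, 10, 13, 28, 18, 9, 17]
rank  pair      lcp
   1  s[29:],s[24:]  1  'a'
   2  s[24:],s[25:]  2  'aa'
   3  s[25:],s[4:]  1  'a'
   4  s[4:],s[26:]  2  'ad'
   5  s[26:],s[6:]  1  'a'
   6  s[6:],s[20:]  0  ''
   7  s[20:],s[21:]  1  'b'
   8  s[21:],s[15:]  1  'b'
   9  s[15:],s[22:]  0  ''
  10  s[22:],s[0:]  1  'c'
  11  s[0:],s[12:]  1  'c'
  12  s[12:],s[23:]  0  ''
  13  s[23:],s[3:]  2  'da'
  14  s[3:],s[5:]  2  'da'
  15  s[5:],s[11:]  1  'd'
  16  s[11:],s[27:]  1  'd'
  17  s[27:],s[2:]  0  ''
  18  s[2:],s[1:]  1  'e'
  19  s[1:],s[7:]  2  'ee'
  20  s[7:],s[8:]  1  'e'
  21  s[8:],s[16:]  2  'eh'
  22  s[16:],s[19:]  0  ''
  23  s[19:],s[14:]  2  'fb'
  24  s[14:],s[10:]  1  'f'
  25  s[10:],s[13:]  1  'f'
  26  s[13:],s[28:]  0  ''
  27  s[28:],s[18:]  0  ''
  28  s[18:],s[9:]  2  'hf'
  29  s[9:],s[17:]  1  'h'

[0, 1, 2, 1, 2, 1, 0, 1, 1, 0, 1, 1, 0, 2, 2, 1, 1, 0, 1, 2, 1, 2, 0, 2, 1, 1, 0, 0, 2, 1]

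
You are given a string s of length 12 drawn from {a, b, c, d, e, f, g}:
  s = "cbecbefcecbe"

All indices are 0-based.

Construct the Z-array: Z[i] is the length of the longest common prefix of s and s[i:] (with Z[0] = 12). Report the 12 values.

[12, 0, 0, 3, 0, 0, 0, 1, 0, 3, 0, 0]

Z[0]=12
i=1: i≥r, start 0; Z[1]=0
i=2: i≥r, start 0; Z[2]=0
i=3: i≥r, start 0; Z[3]=3 extend→box=[3,6)
i=4: min(r-i=2, Z[1]=0)=0; Z[4]=0
i=5: min(r-i=1, Z[2]=0)=0; Z[5]=0
i=6: i≥r, start 0; Z[6]=0
i=7: i≥r, start 0; Z[7]=1 extend→box=[7,8)
i=8: i≥r, start 0; Z[8]=0
i=9: i≥r, start 0; Z[9]=3 extend→box=[9,12)
i=10: min(r-i=2, Z[1]=0)=0; Z[10]=0
i=11: min(r-i=1, Z[2]=0)=0; Z[11]=0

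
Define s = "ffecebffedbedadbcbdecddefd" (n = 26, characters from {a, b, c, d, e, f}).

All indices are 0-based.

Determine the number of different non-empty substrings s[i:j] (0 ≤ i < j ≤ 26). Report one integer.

324

rank | idx | suffix
   0 |  13 | adbcbdecddefd
   1 |  15 | bcbdecddefd
   2 |  17 | bdecddefd
   3 |  10 | bedadbcbdecddefd
   4 |   5 | bffedbedadbcbdecddefd
   5 |  16 | cbdecddefd
   6 |  20 | cddefd
   7 |   3 | cebffedbedadbcbdecddefd
   8 |  25 | d
   9 |  12 | dadbcbdecddefd
  10 |  14 | dbcbdecddefd
  11 |   9 | dbedadbcbdecddefd
  12 |  21 | ddefd
  13 |  18 | decddefd
  14 |  22 | defd
  15 |   4 | ebffedbedadbcbdecddefd
  16 |  19 | ecddefd
  17 |   2 | ecebffedbedadbcbdecddefd
  18 |  11 | edadbcbdecddefd
  19 |   8 | edbedadbcbdecddefd
  20 |  23 | efd
  21 |  24 | fd
  22 |   1 | fecebffedbedadbcbdecddefd
  23 |   7 | fedbedadbcbdecddefd
  24 |   0 | ffecebffedbedadbcbdecddefd
  25 |   6 | ffedbedadbcbdecddefd

SA = [13, 15, 17, 10, 5, 16, 20, 3, 25, 12, 14, 9, 21, 18, 22, 4, 19, 2, 11, 8, 23, 24, 1, 7, 0, 6]
i: (SA[i-1],SA[i]) lcp shared
  1: (13,15) 0 ''
  2: (15,17) 1 'b'
  3: (17,10) 1 'b'
  4: (10,5) 1 'b'
  5: (5,16) 0 ''
  6: (16,20) 1 'c'
  7: (20,3) 1 'c'
  8: (3,25) 0 ''
  9: (25,12) 1 'd'
  10: (12,14) 1 'd'
  11: (14,9) 2 'db'
  12: (9,21) 1 'd'
  13: (21,18) 1 'd'
  14: (18,22) 2 'de'
  15: (22,4) 0 ''
  16: (4,19) 1 'e'
  17: (19,2) 2 'ec'
  18: (2,11) 1 'e'
  19: (11,8) 2 'ed'
  20: (8,23) 1 'e'
  21: (23,24) 0 ''
  22: (24,1) 1 'f'
  23: (1,7) 2 'fe'
  24: (7,0) 1 'f'
  25: (0,6) 3 'ffe'

n(n+1)/2 = 26·27/2 = 351
Σ LCP = 0 + 0 + 1 + 1 + 1 + 0 + 1 + 1 + 0 + 1 + 1 + 2 + 1 + 1 + 2 + 0 + 1 + 2 + 1 + 2 + 1 + 0 + 1 + 2 + 1 + 3 = 27
distinct = 351 − 27 = 324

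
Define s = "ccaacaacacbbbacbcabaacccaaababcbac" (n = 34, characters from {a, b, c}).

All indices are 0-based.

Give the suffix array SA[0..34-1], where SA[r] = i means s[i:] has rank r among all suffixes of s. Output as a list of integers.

rank | idx | suffix
   0 |  24 | aaababcbac
   1 |  25 | aababcbac
   2 |   2 | aacaacacbbbacbcabaacccaaababcbac
   3 |   5 | aacacbbbacbcabaacccaaababcbac
   4 |  19 | aacccaaababcbac
   5 |  17 | abaacccaaababcbac
   6 |  26 | ababcbac
   7 |  28 | abcbac
   8 |  32 | ac
   9 |   3 | acaacacbbbacbcabaacccaaababcbac
  10 |   6 | acacbbbacbcabaacccaaababcbac
  11 |   8 | acbbbacbcabaacccaaababcbac
  12 |  13 | acbcabaacccaaababcbac
  13 |  20 | acccaaababcbac
  14 |  18 | baacccaaababcbac
  15 |  27 | babcbac
  16 |  31 | bac
  17 |  12 | bacbcabaacccaaababcbac
  18 |  11 | bbacbcabaacccaaababcbac
  19 |  10 | bbbacbcabaacccaaababcbac
  20 |  15 | bcabaacccaaababcbac
  21 |  29 | bcbac
  22 |  33 | c
  23 |  23 | caaababcbac
  24 |   1 | caacaacacbbbacbcabaacccaaababcbac
  25 |   4 | caacacbbbacbcabaacccaaababcbac
  26 |  16 | cabaacccaaababcbac
  27 |   7 | cacbbbacbcabaacccaaababcbac
  28 |  30 | cbac
  29 |   9 | cbbbacbcabaacccaaababcbac
  30 |  14 | cbcabaacccaaababcbac
  31 |  22 | ccaaababcbac
  32 |   0 | ccaacaacacbbbacbcabaacccaaababcbac
  33 |  21 | cccaaababcbac

[24, 25, 2, 5, 19, 17, 26, 28, 32, 3, 6, 8, 13, 20, 18, 27, 31, 12, 11, 10, 15, 29, 33, 23, 1, 4, 16, 7, 30, 9, 14, 22, 0, 21]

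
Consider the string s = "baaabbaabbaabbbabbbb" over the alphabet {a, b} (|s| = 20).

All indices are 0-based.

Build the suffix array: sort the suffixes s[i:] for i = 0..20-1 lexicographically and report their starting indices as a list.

rank→(start, suffix):
  0 → (1, 'aaabbaabbaabbbabbbb')
  1 → (2, 'aabbaabbaabbbabbbb')
  2 → (6, 'aabbaabbbabbbb')
  3 → (10, 'aabbbabbbb')
  4 → (3, 'abbaabbaabbbabbbb')
  5 → (7, 'abbaabbbabbbb')
  6 → (11, 'abbbabbbb')
  7 → (15, 'abbbb')
  8 → (19, 'b')
  9 → (0, 'baaabbaabbaabbbabbbb')
  10 → (5, 'baabbaabbbabbbb')
  11 → (9, 'baabbbabbbb')
  12 → (14, 'babbbb')
  13 → (18, 'bb')
  14 → (4, 'bbaabbaabbbabbbb')
  15 → (8, 'bbaabbbabbbb')
  16 → (13, 'bbabbbb')
  17 → (17, 'bbb')
  18 → (12, 'bbbabbbb')
  19 → (16, 'bbbb')

[1, 2, 6, 10, 3, 7, 11, 15, 19, 0, 5, 9, 14, 18, 4, 8, 13, 17, 12, 16]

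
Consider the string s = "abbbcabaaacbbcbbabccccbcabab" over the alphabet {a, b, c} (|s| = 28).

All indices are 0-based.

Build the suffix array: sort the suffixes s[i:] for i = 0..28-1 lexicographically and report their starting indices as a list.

[7, 8, 26, 5, 24, 0, 16, 9, 27, 6, 25, 15, 14, 1, 2, 11, 3, 22, 12, 17, 4, 23, 13, 10, 21, 20, 19, 18]

rank→(start, suffix):
  0 → (7, 'aaacbbcbbabccccbcabab')
  1 → (8, 'aacbbcbbabccccbcabab')
  2 → (26, 'ab')
  3 → (5, 'abaaacbbcbbabccccbcabab')
  4 → (24, 'abab')
  5 → (0, 'abbbcabaaacbbcbbabccccbcabab')
  6 → (16, 'abccccbcabab')
  7 → (9, 'acbbcbbabccccbcabab')
  8 → (27, 'b')
  9 → (6, 'baaacbbcbbabccccbcabab')
  10 → (25, 'bab')
  11 → (15, 'babccccbcabab')
  12 → (14, 'bbabccccbcabab')
  13 → (1, 'bbbcabaaacbbcbbabccccbcabab')
  14 → (2, 'bbcabaaacbbcbbabccccbcabab')
  15 → (11, 'bbcbbabccccbcabab')
  16 → (3, 'bcabaaacbbcbbabccccbcabab')
  17 → (22, 'bcabab')
  18 → (12, 'bcbbabccccbcabab')
  19 → (17, 'bccccbcabab')
  20 → (4, 'cabaaacbbcbbabccccbcabab')
  21 → (23, 'cabab')
  22 → (13, 'cbbabccccbcabab')
  23 → (10, 'cbbcbbabccccbcabab')
  24 → (21, 'cbcabab')
  25 → (20, 'ccbcabab')
  26 → (19, 'cccbcabab')
  27 → (18, 'ccccbcabab')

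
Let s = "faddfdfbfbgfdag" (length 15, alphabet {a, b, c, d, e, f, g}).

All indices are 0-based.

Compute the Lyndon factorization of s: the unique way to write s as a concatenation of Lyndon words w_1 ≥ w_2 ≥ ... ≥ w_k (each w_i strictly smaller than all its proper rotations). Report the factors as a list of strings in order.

["f", "addfdfbfbgfdag"]

emit factor 1: 'f' (i=0, period=1)
emit factor 2: 'addfdfbfbgfdag' (i=1, period=14)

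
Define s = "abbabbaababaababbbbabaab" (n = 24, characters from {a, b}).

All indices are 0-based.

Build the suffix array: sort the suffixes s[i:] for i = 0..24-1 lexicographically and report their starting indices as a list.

[21, 6, 11, 22, 19, 9, 7, 12, 3, 0, 14, 23, 20, 5, 10, 18, 8, 2, 13, 4, 17, 1, 16, 15]

sorted suffixes:
  #0 SA[0]=21  'aab'
  #1 SA[1]=6  'aababaababbbbabaab'
  #2 SA[2]=11  'aababbbbabaab'
  #3 SA[3]=22  'ab'
  #4 SA[4]=19  'abaab'
  #5 SA[5]=9  'abaababbbbabaab'
  #6 SA[6]=7  'ababaababbbbabaab'
  #7 SA[7]=12  'ababbbbabaab'
  #8 SA[8]=3  'abbaababaababbbbabaab'
  #9 SA[9]=0  'abbabbaababaababbbbabaab'
  #10 SA[10]=14  'abbbbabaab'
  #11 SA[11]=23  'b'
  #12 SA[12]=20  'baab'
  #13 SA[13]=5  'baababaababbbbabaab'
  #14 SA[14]=10  'baababbbbabaab'
  #15 SA[15]=18  'babaab'
  #16 SA[16]=8  'babaababbbbabaab'
  #17 SA[17]=2  'babbaababaababbbbabaab'
  #18 SA[18]=13  'babbbbabaab'
  #19 SA[19]=4  'bbaababaababbbbabaab'
  #20 SA[20]=17  'bbabaab'
  #21 SA[21]=1  'bbabbaababaababbbbabaab'
  #22 SA[22]=16  'bbbabaab'
  #23 SA[23]=15  'bbbbabaab'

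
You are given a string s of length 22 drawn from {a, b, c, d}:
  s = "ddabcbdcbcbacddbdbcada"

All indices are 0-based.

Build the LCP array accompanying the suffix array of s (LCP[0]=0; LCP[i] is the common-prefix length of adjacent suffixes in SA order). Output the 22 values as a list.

sorted suffixes:
  #0 SA[0]=21  'a'
  #1 SA[1]=2  'abcbdcbcbacddbdbcada'
  #2 SA[2]=11  'acddbdbcada'
  #3 SA[3]=19  'ada'
  #4 SA[4]=10  'bacddbdbcada'
  #5 SA[5]=17  'bcada'
  #6 SA[6]=8  'bcbacddbdbcada'
  #7 SA[7]=3  'bcbdcbcbacddbdbcada'
  #8 SA[8]=15  'bdbcada'
  #9 SA[9]=5  'bdcbcbacddbdbcada'
  #10 SA[10]=18  'cada'
  #11 SA[11]=9  'cbacddbdbcada'
  #12 SA[12]=7  'cbcbacddbdbcada'
  #13 SA[13]=4  'cbdcbcbacddbdbcada'
  #14 SA[14]=12  'cddbdbcada'
  #15 SA[15]=20  'da'
  #16 SA[16]=1  'dabcbdcbcbacddbdbcada'
  #17 SA[17]=16  'dbcada'
  #18 SA[18]=14  'dbdbcada'
  #19 SA[19]=6  'dcbcbacddbdbcada'
  #20 SA[20]=0  'ddabcbdcbcbacddbdbcada'
  #21 SA[21]=13  'ddbdbcada'

SA = [21, 2, 11, 19, 10, 17, 8, 3, 15, 5, 18, 9, 7, 4, 12, 20, 1, 16, 14, 6, 0, 13]
rank  pair      lcp
   1  s[21:],s[2:]  1  'a'
   2  s[2:],s[11:]  1  'a'
   3  s[11:],s[19:]  1  'a'
   4  s[19:],s[10:]  0  ''
   5  s[10:],s[17:]  1  'b'
   6  s[17:],s[8:]  2  'bc'
   7  s[8:],s[3:]  3  'bcb'
   8  s[3:],s[15:]  1  'b'
   9  s[15:],s[5:]  2  'bd'
  10  s[5:],s[18:]  0  ''
  11  s[18:],s[9:]  1  'c'
  12  s[9:],s[7:]  2  'cb'
  13  s[7:],s[4:]  2  'cb'
  14  s[4:],s[12:]  1  'c'
  15  s[12:],s[20:]  0  ''
  16  s[20:],s[1:]  2  'da'
  17  s[1:],s[16:]  1  'd'
  18  s[16:],s[14:]  2  'db'
  19  s[14:],s[6:]  1  'd'
  20  s[6:],s[0:]  1  'd'
  21  s[0:],s[13:]  2  'dd'

[0, 1, 1, 1, 0, 1, 2, 3, 1, 2, 0, 1, 2, 2, 1, 0, 2, 1, 2, 1, 1, 2]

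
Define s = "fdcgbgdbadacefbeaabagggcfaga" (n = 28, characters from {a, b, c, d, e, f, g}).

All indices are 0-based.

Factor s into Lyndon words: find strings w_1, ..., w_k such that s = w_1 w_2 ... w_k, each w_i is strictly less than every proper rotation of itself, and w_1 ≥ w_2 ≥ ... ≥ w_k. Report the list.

emit factor 1: 'f' (i=0, period=1)
emit factor 2: 'd' (i=1, period=1)
emit factor 3: 'cg' (i=2, period=2)
emit factor 4: 'bgd' (i=4, period=3)
emit factor 5: 'b' (i=7, period=1)
emit factor 6: 'ad' (i=8, period=2)
emit factor 7: 'acefbe' (i=10, period=6)
emit factor 8: 'aabagggcfag' (i=16, period=11)
emit factor 9: 'a' (i=27, period=1)

["f", "d", "cg", "bgd", "b", "ad", "acefbe", "aabagggcfag", "a"]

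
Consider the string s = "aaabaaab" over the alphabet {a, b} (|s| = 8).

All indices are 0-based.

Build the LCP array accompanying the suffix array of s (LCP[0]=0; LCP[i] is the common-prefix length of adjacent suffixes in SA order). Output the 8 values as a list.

[0, 4, 2, 3, 1, 2, 0, 1]

sorted suffixes:
  #0 SA[0]=4  'aaab'
  #1 SA[1]=0  'aaabaaab'
  #2 SA[2]=5  'aab'
  #3 SA[3]=1  'aabaaab'
  #4 SA[4]=6  'ab'
  #5 SA[5]=2  'abaaab'
  #6 SA[6]=7  'b'
  #7 SA[7]=3  'baaab'

SA = [4, 0, 5, 1, 6, 2, 7, 3]
rank  pair      lcp
   1  s[4:],s[0:]  4  'aaab'
   2  s[0:],s[5:]  2  'aa'
   3  s[5:],s[1:]  3  'aab'
   4  s[1:],s[6:]  1  'a'
   5  s[6:],s[2:]  2  'ab'
   6  s[2:],s[7:]  0  ''
   7  s[7:],s[3:]  1  'b'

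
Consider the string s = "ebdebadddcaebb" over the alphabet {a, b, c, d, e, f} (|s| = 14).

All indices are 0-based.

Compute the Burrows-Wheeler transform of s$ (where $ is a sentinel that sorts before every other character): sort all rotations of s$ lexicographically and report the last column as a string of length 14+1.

rank  rotation         last
    0  $ebdebadddcaebb  b
    1  adddcaebb$ebdeb  b
    2  aebb$ebdebadddc  c
    3  b$ebdebadddcaeb  b
    4  badddcaebb$ebde  e
    5  bb$ebdebadddcae  e
    6  bdebadddcaebb$e  e
    7  caebb$ebdebaddd  d
    8  dcaebb$ebdebadd  d
    9  ddcaebb$ebdebad  d
   10  dddcaebb$ebdeba  a
   11  debadddcaebb$eb  b
   12  ebadddcaebb$ebd  d
   13  ebb$ebdebadddca  a
   14  ebdebadddcaebb$  $

bbcbeeedddabda$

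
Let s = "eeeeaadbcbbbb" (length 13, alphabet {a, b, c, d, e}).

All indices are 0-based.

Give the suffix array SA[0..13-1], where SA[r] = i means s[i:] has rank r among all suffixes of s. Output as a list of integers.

rank→(start, suffix):
  0 → (4, 'aadbcbbbb')
  1 → (5, 'adbcbbbb')
  2 → (12, 'b')
  3 → (11, 'bb')
  4 → (10, 'bbb')
  5 → (9, 'bbbb')
  6 → (7, 'bcbbbb')
  7 → (8, 'cbbbb')
  8 → (6, 'dbcbbbb')
  9 → (3, 'eaadbcbbbb')
  10 → (2, 'eeaadbcbbbb')
  11 → (1, 'eeeaadbcbbbb')
  12 → (0, 'eeeeaadbcbbbb')

[4, 5, 12, 11, 10, 9, 7, 8, 6, 3, 2, 1, 0]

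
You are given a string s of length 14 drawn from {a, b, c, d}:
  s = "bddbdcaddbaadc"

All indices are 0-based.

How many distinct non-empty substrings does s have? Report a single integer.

89

rank | idx | suffix
   0 |  10 | aadc
   1 |  11 | adc
   2 |   6 | addbaadc
   3 |   9 | baadc
   4 |   3 | bdcaddbaadc
   5 |   0 | bddbdcaddbaadc
   6 |  13 | c
   7 |   5 | caddbaadc
   8 |   8 | dbaadc
   9 |   2 | dbdcaddbaadc
  10 |  12 | dc
  11 |   4 | dcaddbaadc
  12 |   7 | ddbaadc
  13 |   1 | ddbdcaddbaadc

SA = [10, 11, 6, 9, 3, 0, 13, 5, 8, 2, 12, 4, 7, 1]
i: (SA[i-1],SA[i]) lcp shared
  1: (10,11) 1 'a'
  2: (11,6) 2 'ad'
  3: (6,9) 0 ''
  4: (9,3) 1 'b'
  5: (3,0) 2 'bd'
  6: (0,13) 0 ''
  7: (13,5) 1 'c'
  8: (5,8) 0 ''
  9: (8,2) 2 'db'
  10: (2,12) 1 'd'
  11: (12,4) 2 'dc'
  12: (4,7) 1 'd'
  13: (7,1) 3 'ddb'

n(n+1)/2 = 14·15/2 = 105
Σ LCP = 0 + 1 + 2 + 0 + 1 + 2 + 0 + 1 + 0 + 2 + 1 + 2 + 1 + 3 = 16
distinct = 105 − 16 = 89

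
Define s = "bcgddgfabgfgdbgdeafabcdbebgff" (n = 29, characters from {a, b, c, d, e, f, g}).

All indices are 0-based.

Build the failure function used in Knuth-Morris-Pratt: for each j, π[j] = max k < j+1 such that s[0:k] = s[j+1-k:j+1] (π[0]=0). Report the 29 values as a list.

[0, 0, 0, 0, 0, 0, 0, 0, 1, 0, 0, 0, 0, 1, 0, 0, 0, 0, 0, 0, 1, 2, 0, 1, 0, 1, 0, 0, 0]

π[0] = 0
j=1 s[j]='c': π[1]=0 (border '')
j=2 s[j]='g': π[2]=0 (border '')
j=3 s[j]='d': π[3]=0 (border '')
j=4 s[j]='d': π[4]=0 (border '')
j=5 s[j]='g': π[5]=0 (border '')
j=6 s[j]='f': π[6]=0 (border '')
j=7 s[j]='a': π[7]=0 (border '')
j=8 s[j]='b': π[8]=1 (border 'b')
j=9 s[j]='g': k: 1→0; π[9]=0 (border '')
j=10 s[j]='f': π[10]=0 (border '')
j=11 s[j]='g': π[11]=0 (border '')
j=12 s[j]='d': π[12]=0 (border '')
j=13 s[j]='b': π[13]=1 (border 'b')
j=14 s[j]='g': k: 1→0; π[14]=0 (border '')
j=15 s[j]='d': π[15]=0 (border '')
j=16 s[j]='e': π[16]=0 (border '')
j=17 s[j]='a': π[17]=0 (border '')
j=18 s[j]='f': π[18]=0 (border '')
j=19 s[j]='a': π[19]=0 (border '')
j=20 s[j]='b': π[20]=1 (border 'b')
j=21 s[j]='c': π[21]=2 (border 'bc')
j=22 s[j]='d': k: 2→0; π[22]=0 (border '')
j=23 s[j]='b': π[23]=1 (border 'b')
j=24 s[j]='e': k: 1→0; π[24]=0 (border '')
j=25 s[j]='b': π[25]=1 (border 'b')
j=26 s[j]='g': k: 1→0; π[26]=0 (border '')
j=27 s[j]='f': π[27]=0 (border '')
j=28 s[j]='f': π[28]=0 (border '')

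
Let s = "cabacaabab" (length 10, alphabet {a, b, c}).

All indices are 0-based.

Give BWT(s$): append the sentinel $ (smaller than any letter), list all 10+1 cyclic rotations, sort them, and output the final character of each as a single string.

bcbacbaaaa$

rank  rotation     last
    0  $cabacaabab  b
    1  aabab$cabac  c
    2  ab$cabacaab  b
    3  abab$cabaca  a
    4  abacaabab$c  c
    5  acaabab$cab  b
    6  b$cabacaaba  a
    7  bab$cabacaa  a
    8  bacaabab$ca  a
    9  caabab$caba  a
   10  cabacaabab$  $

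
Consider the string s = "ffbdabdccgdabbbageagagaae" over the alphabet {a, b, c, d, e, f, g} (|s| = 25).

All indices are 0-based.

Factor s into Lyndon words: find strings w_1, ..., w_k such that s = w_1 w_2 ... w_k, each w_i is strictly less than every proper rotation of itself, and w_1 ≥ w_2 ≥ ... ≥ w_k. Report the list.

["f", "f", "bd", "abdccgd", "abbbageagag", "aae"]

emit factor 1: 'f' (i=0, period=1)
emit factor 2: 'f' (i=1, period=1)
emit factor 3: 'bd' (i=2, period=2)
emit factor 4: 'abdccgd' (i=4, period=7)
emit factor 5: 'abbbageagag' (i=11, period=11)
emit factor 6: 'aae' (i=22, period=3)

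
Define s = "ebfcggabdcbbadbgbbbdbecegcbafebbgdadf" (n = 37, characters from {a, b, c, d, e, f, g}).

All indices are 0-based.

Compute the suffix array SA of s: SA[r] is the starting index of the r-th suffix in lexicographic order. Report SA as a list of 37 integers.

rank→(start, suffix):
  0 → (6, 'abdcbbadbgbbbdbecegcbafebbgdadf')
  1 → (12, 'adbgbbbdbecegcbafebbgdadf')
  2 → (34, 'adf')
  3 → (27, 'afebbgdadf')
  4 → (11, 'badbgbbbdbecegcbafebbgdadf')
  5 → (26, 'bafebbgdadf')
  6 → (10, 'bbadbgbbbdbecegcbafebbgdadf')
  7 → (16, 'bbbdbecegcbafebbgdadf')
  8 → (17, 'bbdbecegcbafebbgdadf')
  9 → (30, 'bbgdadf')
  10 → (18, 'bdbecegcbafebbgdadf')
  11 → (7, 'bdcbbadbgbbbdbecegcbafebbgdadf')
  12 → (20, 'becegcbafebbgdadf')
  13 → (1, 'bfcggabdcbbadbgbbbdbecegcbafebbgdadf')
  14 → (14, 'bgbbbdbecegcbafebbgdadf')
  15 → (31, 'bgdadf')
  16 → (25, 'cbafebbgdadf')
  17 → (9, 'cbbadbgbbbdbecegcbafebbgdadf')
  18 → (22, 'cegcbafebbgdadf')
  19 → (3, 'cggabdcbbadbgbbbdbecegcbafebbgdadf')
  20 → (33, 'dadf')
  21 → (19, 'dbecegcbafebbgdadf')
  22 → (13, 'dbgbbbdbecegcbafebbgdadf')
  23 → (8, 'dcbbadbgbbbdbecegcbafebbgdadf')
  24 → (35, 'df')
  25 → (29, 'ebbgdadf')
  26 → (0, 'ebfcggabdcbbadbgbbbdbecegcbafebbgdadf')
  27 → (21, 'ecegcbafebbgdadf')
  28 → (23, 'egcbafebbgdadf')
  29 → (36, 'f')
  30 → (2, 'fcggabdcbbadbgbbbdbecegcbafebbgdadf')
  31 → (28, 'febbgdadf')
  32 → (5, 'gabdcbbadbgbbbdbecegcbafebbgdadf')
  33 → (15, 'gbbbdbecegcbafebbgdadf')
  34 → (24, 'gcbafebbgdadf')
  35 → (32, 'gdadf')
  36 → (4, 'ggabdcbbadbgbbbdbecegcbafebbgdadf')

[6, 12, 34, 27, 11, 26, 10, 16, 17, 30, 18, 7, 20, 1, 14, 31, 25, 9, 22, 3, 33, 19, 13, 8, 35, 29, 0, 21, 23, 36, 2, 28, 5, 15, 24, 32, 4]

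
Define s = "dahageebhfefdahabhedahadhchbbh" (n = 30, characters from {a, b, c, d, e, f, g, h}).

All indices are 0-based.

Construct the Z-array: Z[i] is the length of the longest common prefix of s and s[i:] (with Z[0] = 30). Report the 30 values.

Z[0]=30
i=1: i≥r, start 0; Z[1]=0
i=2: i≥r, start 0; Z[2]=0
i=3: i≥r, start 0; Z[3]=0
i=4: i≥r, start 0; Z[4]=0
i=5: i≥r, start 0; Z[5]=0
i=6: i≥r, start 0; Z[6]=0
i=7: i≥r, start 0; Z[7]=0
i=8: i≥r, start 0; Z[8]=0
i=9: i≥r, start 0; Z[9]=0
i=10: i≥r, start 0; Z[10]=0
i=11: i≥r, start 0; Z[11]=0
i=12: i≥r, start 0; Z[12]=4 extend→box=[12,16)
i=13: min(r-i=3, Z[1]=0)=0; Z[13]=0
i=14: min(r-i=2, Z[2]=0)=0; Z[14]=0
i=15: min(r-i=1, Z[3]=0)=0; Z[15]=0
i=16: i≥r, start 0; Z[16]=0
i=17: i≥r, start 0; Z[17]=0
i=18: i≥r, start 0; Z[18]=0
i=19: i≥r, start 0; Z[19]=4 extend→box=[19,23)
i=20: min(r-i=3, Z[1]=0)=0; Z[20]=0
i=21: min(r-i=2, Z[2]=0)=0; Z[21]=0
i=22: min(r-i=1, Z[3]=0)=0; Z[22]=0
i=23: i≥r, start 0; Z[23]=1 extend→box=[23,24)
i=24: i≥r, start 0; Z[24]=0
i=25: i≥r, start 0; Z[25]=0
i=26: i≥r, start 0; Z[26]=0
i=27: i≥r, start 0; Z[27]=0
i=28: i≥r, start 0; Z[28]=0
i=29: i≥r, start 0; Z[29]=0

[30, 0, 0, 0, 0, 0, 0, 0, 0, 0, 0, 0, 4, 0, 0, 0, 0, 0, 0, 4, 0, 0, 0, 1, 0, 0, 0, 0, 0, 0]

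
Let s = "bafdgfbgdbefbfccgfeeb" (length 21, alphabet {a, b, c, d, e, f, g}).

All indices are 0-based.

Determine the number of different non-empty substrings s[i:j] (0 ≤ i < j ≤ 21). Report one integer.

215

sorted suffixes:
  #0 SA[0]=1  'afdgfbgdbefbfccgfeeb'
  #1 SA[1]=20  'b'
  #2 SA[2]=0  'bafdgfbgdbefbfccgfeeb'
  #3 SA[3]=9  'befbfccgfeeb'
  #4 SA[4]=12  'bfccgfeeb'
  #5 SA[5]=6  'bgdbefbfccgfeeb'
  #6 SA[6]=14  'ccgfeeb'
  #7 SA[7]=15  'cgfeeb'
  #8 SA[8]=8  'dbefbfccgfeeb'
  #9 SA[9]=3  'dgfbgdbefbfccgfeeb'
  #10 SA[10]=19  'eb'
  #11 SA[11]=18  'eeb'
  #12 SA[12]=10  'efbfccgfeeb'
  #13 SA[13]=11  'fbfccgfeeb'
  #14 SA[14]=5  'fbgdbefbfccgfeeb'
  #15 SA[15]=13  'fccgfeeb'
  #16 SA[16]=2  'fdgfbgdbefbfccgfeeb'
  #17 SA[17]=17  'feeb'
  #18 SA[18]=7  'gdbefbfccgfeeb'
  #19 SA[19]=4  'gfbgdbefbfccgfeeb'
  #20 SA[20]=16  'gfeeb'

SA = [1, 20, 0, 9, 12, 6, 14, 15, 8, 3, 19, 18, 10, 11, 5, 13, 2, 17, 7, 4, 16]
i: (SA[i-1],SA[i]) lcp shared
  1: (1,20) 0 ''
  2: (20,0) 1 'b'
  3: (0,9) 1 'b'
  4: (9,12) 1 'b'
  5: (12,6) 1 'b'
  6: (6,14) 0 ''
  7: (14,15) 1 'c'
  8: (15,8) 0 ''
  9: (8,3) 1 'd'
  10: (3,19) 0 ''
  11: (19,18) 1 'e'
  12: (18,10) 1 'e'
  13: (10,11) 0 ''
  14: (11,5) 2 'fb'
  15: (5,13) 1 'f'
  16: (13,2) 1 'f'
  17: (2,17) 1 'f'
  18: (17,7) 0 ''
  19: (7,4) 1 'g'
  20: (4,16) 2 'gf'

n(n+1)/2 = 21·22/2 = 231
Σ LCP = 0 + 0 + 1 + 1 + 1 + 1 + 0 + 1 + 0 + 1 + 0 + 1 + 1 + 0 + 2 + 1 + 1 + 1 + 0 + 1 + 2 = 16
distinct = 231 − 16 = 215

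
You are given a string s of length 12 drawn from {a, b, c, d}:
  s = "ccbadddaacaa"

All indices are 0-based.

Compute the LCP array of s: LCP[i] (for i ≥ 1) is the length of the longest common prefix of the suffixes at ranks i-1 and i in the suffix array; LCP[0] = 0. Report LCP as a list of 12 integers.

rank→(start, suffix):
  0 → (11, 'a')
  1 → (10, 'aa')
  2 → (7, 'aacaa')
  3 → (8, 'acaa')
  4 → (3, 'adddaacaa')
  5 → (2, 'badddaacaa')
  6 → (9, 'caa')
  7 → (1, 'cbadddaacaa')
  8 → (0, 'ccbadddaacaa')
  9 → (6, 'daacaa')
  10 → (5, 'ddaacaa')
  11 → (4, 'dddaacaa')

SA = [11, 10, 7, 8, 3, 2, 9, 1, 0, 6, 5, 4]
rank  pair      lcp
   1  s[11:],s[10:]  1  'a'
   2  s[10:],s[7:]  2  'aa'
   3  s[7:],s[8:]  1  'a'
   4  s[8:],s[3:]  1  'a'
   5  s[3:],s[2:]  0  ''
   6  s[2:],s[9:]  0  ''
   7  s[9:],s[1:]  1  'c'
   8  s[1:],s[0:]  1  'c'
   9  s[0:],s[6:]  0  ''
  10  s[6:],s[5:]  1  'd'
  11  s[5:],s[4:]  2  'dd'

[0, 1, 2, 1, 1, 0, 0, 1, 1, 0, 1, 2]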